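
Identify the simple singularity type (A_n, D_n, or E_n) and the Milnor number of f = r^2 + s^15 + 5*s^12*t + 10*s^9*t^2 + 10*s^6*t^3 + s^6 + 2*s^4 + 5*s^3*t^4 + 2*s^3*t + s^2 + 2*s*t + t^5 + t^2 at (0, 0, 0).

Type A_{4}, Milnor number mu = 4.

The Hessian of f at 0 is [[2, 2, 0], [2, 2, 0], [0, 0, 2]] with rank 2, so corank 1. A Groebner basis of the Jacobian ideal J(f) in C{s,t,r} is {-s + t^3 - t, s^2 - t^2, s*t + t^2, r}; counting standard monomials gives mu = 4. Corank 1: A-series; mu = 4 gives A_4.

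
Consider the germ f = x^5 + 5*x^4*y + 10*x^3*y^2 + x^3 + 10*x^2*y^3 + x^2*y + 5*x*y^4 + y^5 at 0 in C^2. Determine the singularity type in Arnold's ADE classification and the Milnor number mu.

The Hessian of f at 0 has rank 0. Corank 2; j^3 = x^2*(x + y) has shape L^2 M (L != M), so D-series; mu = 6 gives D_6.

Type D_{6}, Milnor number mu = 6.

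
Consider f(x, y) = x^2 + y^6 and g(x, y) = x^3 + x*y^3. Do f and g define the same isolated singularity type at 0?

No.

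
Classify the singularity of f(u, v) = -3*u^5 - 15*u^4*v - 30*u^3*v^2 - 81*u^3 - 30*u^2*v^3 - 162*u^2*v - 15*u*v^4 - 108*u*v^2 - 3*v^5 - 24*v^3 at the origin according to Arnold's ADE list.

E_{8}

The Hessian of f at 0 has rank 0. Corank 2; j^3 = -3*(3*u + 2*v)^3 is a perfect cube, so E-series; the 5-jet and mu = 8 give E_8.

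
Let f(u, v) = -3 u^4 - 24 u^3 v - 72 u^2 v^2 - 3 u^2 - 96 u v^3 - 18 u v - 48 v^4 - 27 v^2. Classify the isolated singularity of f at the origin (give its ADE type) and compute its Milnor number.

The Hessian of f at 0 is [[-6, -18], [-18, -54]] with rank 1, so corank 1. A Groebner basis of the Jacobian ideal J(f) in C{u,v} is {v^3, u + 3*v}; counting standard monomials gives mu = 3. Corank 1: A-series; mu = 3 gives A_3.

Type A_3, Milnor number mu = 3.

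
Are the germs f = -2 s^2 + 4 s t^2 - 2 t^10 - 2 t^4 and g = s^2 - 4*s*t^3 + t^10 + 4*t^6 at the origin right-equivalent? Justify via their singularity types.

Yes.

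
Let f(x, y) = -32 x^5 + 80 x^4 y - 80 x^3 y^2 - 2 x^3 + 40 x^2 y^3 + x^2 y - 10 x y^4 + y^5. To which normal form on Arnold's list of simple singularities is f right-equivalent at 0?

D6

The Hessian of f at 0 has rank 0. Corank 2; j^3 = -x^2*(2*x - y) has shape L^2 M (L != M), so D-series; mu = 6 gives D_6.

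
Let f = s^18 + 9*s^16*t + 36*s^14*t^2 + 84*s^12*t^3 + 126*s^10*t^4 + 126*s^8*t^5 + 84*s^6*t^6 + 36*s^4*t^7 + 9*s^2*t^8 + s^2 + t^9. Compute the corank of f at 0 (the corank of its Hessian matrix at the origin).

1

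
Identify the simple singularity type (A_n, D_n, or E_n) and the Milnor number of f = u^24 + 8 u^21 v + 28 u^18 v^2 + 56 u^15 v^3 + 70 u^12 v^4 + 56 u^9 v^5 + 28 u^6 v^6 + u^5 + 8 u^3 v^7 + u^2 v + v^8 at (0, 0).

Type D_{9}, Milnor number mu = 9.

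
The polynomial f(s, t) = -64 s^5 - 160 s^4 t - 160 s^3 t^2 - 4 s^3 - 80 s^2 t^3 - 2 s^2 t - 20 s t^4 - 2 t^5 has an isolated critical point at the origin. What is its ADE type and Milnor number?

Type D6, Milnor number mu = 6.

The Hessian of f at 0 has rank 0. Corank 2; j^3 = -2*s^2*(2*s + t) has shape L^2 M (L != M), so D-series; mu = 6 gives D_6.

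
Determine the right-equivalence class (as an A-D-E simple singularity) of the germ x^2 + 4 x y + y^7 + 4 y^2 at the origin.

The Hessian of f at 0 is [[2, 4], [4, 8]] with rank 1, so corank 1. A Groebner basis of the Jacobian ideal J(f) in C{x,y} is {y^6, x + 2*y}; counting standard monomials gives mu = 6. Corank 1: A-series; mu = 6 gives A_6.

A_{6}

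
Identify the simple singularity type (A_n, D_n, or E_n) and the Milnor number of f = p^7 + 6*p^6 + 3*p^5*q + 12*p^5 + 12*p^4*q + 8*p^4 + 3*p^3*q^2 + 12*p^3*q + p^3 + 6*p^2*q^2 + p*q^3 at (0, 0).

Type E_7, Milnor number mu = 7.

The Hessian of f at 0 is [[0, 0], [0, 0]] with rank 0, so corank 2. A Groebner basis of the Jacobian ideal J(f) in C{p,q} is {3*p^2/4 + q^4 + q^3/4, p^3, p^2*q - p^2/4 - q^3/12, p^2 + p*q^2 + q^3/3}; counting standard monomials gives mu = 7. Corank 2; j^3 = p^3 is a perfect cube, so E-series; the 4-jet and mu = 7 give E_7.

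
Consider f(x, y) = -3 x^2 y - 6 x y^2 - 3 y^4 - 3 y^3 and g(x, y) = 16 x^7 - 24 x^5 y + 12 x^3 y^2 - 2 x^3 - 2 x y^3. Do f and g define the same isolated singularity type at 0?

The Hessian of f at 0 is [[0, 0], [0, 0]] with rank 0, so corank 2. A Groebner basis of the Jacobian ideal J(f) in C{x,y} is {x^3 - x^2/4 + y^2/4, x^2/4 + y^3 - y^2/4, x*y + y^2}; counting standard monomials gives mu = 5. Corank 2; j^3 = -3*y*(x + y)^2 has shape L^2 M (L != M), so D-series; mu = 5 gives D_5. The Hessian of g at 0 is [[0, 0], [0, 0]] with rank 0, so corank 2. A Groebner basis of the Jacobian ideal J(g) in C{x,y} is {x^3, x*y^2, 3*x^2 + y^3}; counting standard monomials gives mu = 7. Corank 2; j^3 = -2*x^3 is a perfect cube, so E-series; the 4-jet and mu = 7 give E_7. f is D_5 but g is E_7, hence not right-equivalent.

No.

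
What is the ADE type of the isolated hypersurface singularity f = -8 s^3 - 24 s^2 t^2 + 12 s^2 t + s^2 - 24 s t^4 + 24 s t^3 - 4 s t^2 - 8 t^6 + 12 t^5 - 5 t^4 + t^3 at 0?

A_2

The Hessian of f at 0 has rank 1. Corank 1: A-series; mu = 2 gives A_2.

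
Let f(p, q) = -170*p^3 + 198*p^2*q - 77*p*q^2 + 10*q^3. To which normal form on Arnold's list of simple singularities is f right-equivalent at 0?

D_4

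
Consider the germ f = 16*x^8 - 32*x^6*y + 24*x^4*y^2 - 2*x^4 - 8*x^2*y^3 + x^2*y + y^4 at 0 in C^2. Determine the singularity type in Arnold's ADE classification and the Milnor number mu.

Type D_{5}, Milnor number mu = 5.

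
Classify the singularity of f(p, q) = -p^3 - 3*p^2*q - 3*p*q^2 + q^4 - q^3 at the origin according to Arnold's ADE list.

E6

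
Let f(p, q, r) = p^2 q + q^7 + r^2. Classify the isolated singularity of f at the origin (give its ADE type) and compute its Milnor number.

Type D8, Milnor number mu = 8.

The Hessian of f at 0 is [[0, 0, 0], [0, 0, 0], [0, 0, 2]] with rank 1, so corank 2. A Groebner basis of the Jacobian ideal J(f) in C{p,q,r} is {p^2/7 + q^6, p^3, p*q, r}; counting standard monomials gives mu = 8. Corank 2; j^3 = p^2*q has shape L^2 M (L != M), so D-series; mu = 8 gives D_8.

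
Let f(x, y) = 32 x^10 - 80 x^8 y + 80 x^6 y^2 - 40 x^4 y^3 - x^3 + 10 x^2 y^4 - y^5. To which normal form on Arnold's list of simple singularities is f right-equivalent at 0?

The Hessian of f at 0 has rank 0. Corank 2; j^3 = -x^3 is a perfect cube, so E-series; the 5-jet and mu = 8 give E_8.

E8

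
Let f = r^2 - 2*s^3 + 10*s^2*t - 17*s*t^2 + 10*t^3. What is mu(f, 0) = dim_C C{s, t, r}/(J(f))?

4

The Hessian of f at 0 is [[0, 0, 0], [0, 0, 0], [0, 0, 2]] with rank 1, so corank 2. A Groebner basis of the Jacobian ideal J(f) in C{s,t,r} is {t^3, s^2 - 11*t^2/2, s*t - 5*t^2/2, r}; counting standard monomials gives mu = 4. Corank 2; j^3 = -(s - 2*t)*(2*s^2 - 6*s*t + 5*t^2) splits into three distinct lines over C (the quadratic factor has nonzero discriminant), so D_4.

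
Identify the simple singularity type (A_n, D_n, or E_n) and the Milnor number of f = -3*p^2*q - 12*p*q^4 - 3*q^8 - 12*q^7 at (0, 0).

Type D9, Milnor number mu = 9.

The Hessian of f at 0 has rank 0. Corank 2; j^3 = -3*p^2*q has shape L^2 M (L != M), so D-series; mu = 9 gives D_9.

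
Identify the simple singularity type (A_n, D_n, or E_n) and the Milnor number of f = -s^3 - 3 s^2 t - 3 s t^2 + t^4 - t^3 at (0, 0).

Type E6, Milnor number mu = 6.

The Hessian of f at 0 has rank 0. Corank 2; j^3 = -(s + t)^3 is a perfect cube, so E-series; the 4-jet and mu = 6 give E_6.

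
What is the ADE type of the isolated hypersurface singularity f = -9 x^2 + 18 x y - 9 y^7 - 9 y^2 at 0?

A_{6}

The Hessian of f at 0 is [[-18, 18], [18, -18]] with rank 1, so corank 1. A Groebner basis of the Jacobian ideal J(f) in C{x,y} is {y^6, x - y}; counting standard monomials gives mu = 6. Corank 1: A-series; mu = 6 gives A_6.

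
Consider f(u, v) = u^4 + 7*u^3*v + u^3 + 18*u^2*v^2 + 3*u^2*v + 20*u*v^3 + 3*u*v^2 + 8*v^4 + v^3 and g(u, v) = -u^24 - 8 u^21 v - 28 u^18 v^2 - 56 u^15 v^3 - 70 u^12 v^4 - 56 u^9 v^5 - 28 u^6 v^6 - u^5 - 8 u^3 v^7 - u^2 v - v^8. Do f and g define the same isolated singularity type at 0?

No.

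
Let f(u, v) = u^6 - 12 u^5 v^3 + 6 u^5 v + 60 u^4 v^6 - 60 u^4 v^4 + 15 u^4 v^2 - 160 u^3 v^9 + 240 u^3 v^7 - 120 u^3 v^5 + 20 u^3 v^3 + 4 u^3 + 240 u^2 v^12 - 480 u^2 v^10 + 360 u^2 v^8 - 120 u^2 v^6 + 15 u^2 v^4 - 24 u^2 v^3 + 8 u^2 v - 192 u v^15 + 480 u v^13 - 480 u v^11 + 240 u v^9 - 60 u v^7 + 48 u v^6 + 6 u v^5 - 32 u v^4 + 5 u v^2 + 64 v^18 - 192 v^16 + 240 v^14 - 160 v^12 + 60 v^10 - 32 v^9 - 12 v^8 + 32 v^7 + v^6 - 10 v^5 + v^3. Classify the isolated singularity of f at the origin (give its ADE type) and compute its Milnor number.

The Hessian of f at 0 is [[0, 0], [0, 0]] with rank 0, so corank 2. A Groebner basis of the Jacobian ideal J(f) in C{u,v} is {-u^2 - 3*u*v/2 + v^4 - v^2/2, u^3 + 32*u^2 + 32*u*v + v^3/8 + 8*v^2, u^2*v - 128*u^2/3 - 128*u*v/3 - v^3/4 - 32*v^2/3, 128*u^2/3 + u*v^2 + 128*u*v/3 + v^3/2 + 32*v^2/3}; counting standard monomials gives mu = 7. Corank 2; j^3 = (u + v)*(2*u + v)^2 has shape L^2 M (L != M), so D-series; mu = 7 gives D_7.

Type D7, Milnor number mu = 7.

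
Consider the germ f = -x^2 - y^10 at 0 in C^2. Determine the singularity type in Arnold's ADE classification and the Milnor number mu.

Type A_{9}, Milnor number mu = 9.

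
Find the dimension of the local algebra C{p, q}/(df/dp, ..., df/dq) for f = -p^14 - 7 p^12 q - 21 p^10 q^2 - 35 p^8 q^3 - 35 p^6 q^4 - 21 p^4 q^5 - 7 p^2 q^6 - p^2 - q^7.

The Hessian of f at 0 is [[-2, 0], [0, 0]] with rank 1, so corank 1. A Groebner basis of the Jacobian ideal J(f) in C{p,q} is {q^6, p}; counting standard monomials gives mu = 6. Corank 1: A-series; mu = 6 gives A_6.

6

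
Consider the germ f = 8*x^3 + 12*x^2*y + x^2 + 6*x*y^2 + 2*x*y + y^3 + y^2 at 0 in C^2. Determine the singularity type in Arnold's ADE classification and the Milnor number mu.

Type A_{2}, Milnor number mu = 2.

The Hessian of f at 0 has rank 1. Corank 1: A-series; mu = 2 gives A_2.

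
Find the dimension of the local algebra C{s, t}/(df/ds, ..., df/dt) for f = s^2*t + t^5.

6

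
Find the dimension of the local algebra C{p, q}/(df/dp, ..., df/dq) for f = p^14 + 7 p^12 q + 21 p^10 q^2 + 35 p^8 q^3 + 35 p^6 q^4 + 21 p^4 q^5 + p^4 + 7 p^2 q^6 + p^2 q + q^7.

8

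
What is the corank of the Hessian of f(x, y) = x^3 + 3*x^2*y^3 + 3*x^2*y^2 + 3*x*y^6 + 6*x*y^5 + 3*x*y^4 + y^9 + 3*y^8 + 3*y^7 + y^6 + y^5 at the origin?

2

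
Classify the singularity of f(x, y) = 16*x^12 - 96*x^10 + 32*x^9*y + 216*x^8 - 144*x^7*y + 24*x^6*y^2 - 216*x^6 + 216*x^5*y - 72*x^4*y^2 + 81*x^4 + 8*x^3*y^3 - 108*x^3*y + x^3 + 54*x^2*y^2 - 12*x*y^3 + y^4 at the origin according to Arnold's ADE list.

E_6

The Hessian of f at 0 has rank 0. Corank 2; j^3 = x^3 is a perfect cube, so E-series; the 4-jet and mu = 6 give E_6.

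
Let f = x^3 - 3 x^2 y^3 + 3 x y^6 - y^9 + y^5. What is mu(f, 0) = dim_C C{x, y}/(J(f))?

8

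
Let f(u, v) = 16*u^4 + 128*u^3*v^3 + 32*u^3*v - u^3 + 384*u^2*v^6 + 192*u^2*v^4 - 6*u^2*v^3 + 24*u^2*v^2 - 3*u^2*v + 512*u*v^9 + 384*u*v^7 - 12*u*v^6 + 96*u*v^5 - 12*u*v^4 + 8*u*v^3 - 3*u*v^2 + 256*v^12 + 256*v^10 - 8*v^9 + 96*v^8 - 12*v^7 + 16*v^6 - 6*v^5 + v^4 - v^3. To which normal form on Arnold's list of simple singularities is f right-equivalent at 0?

E_6

The Hessian of f at 0 has rank 0. Corank 2; j^3 = -(u + v)^3 is a perfect cube, so E-series; the 4-jet and mu = 6 give E_6.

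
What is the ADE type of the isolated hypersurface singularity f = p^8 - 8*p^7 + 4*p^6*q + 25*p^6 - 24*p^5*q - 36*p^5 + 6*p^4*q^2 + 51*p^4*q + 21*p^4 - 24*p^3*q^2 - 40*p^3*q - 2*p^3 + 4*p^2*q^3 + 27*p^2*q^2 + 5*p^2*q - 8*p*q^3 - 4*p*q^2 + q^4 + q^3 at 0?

D_5

The Hessian of f at 0 is [[0, 0], [0, 0]] with rank 0, so corank 2. A Groebner basis of the Jacobian ideal J(f) in C{p,q} is {p*q^2 + p*q/7 - q^2/7, p*q/7 + q^3 - q^2/7, p^2 - 10*p*q/7 + 3*q^2/7}; counting standard monomials gives mu = 5. Corank 2; j^3 = -(p - q)^2*(2*p - q) has shape L^2 M (L != M), so D-series; mu = 5 gives D_5.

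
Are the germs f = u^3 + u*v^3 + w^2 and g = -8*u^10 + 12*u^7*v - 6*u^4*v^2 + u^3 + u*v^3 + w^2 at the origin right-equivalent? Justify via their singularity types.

The Hessian of f at 0 has rank 1. Corank 2; j^3 = u^3 is a perfect cube, so E-series; the 4-jet and mu = 7 give E_7. The Hessian of g at 0 has rank 1. Corank 2; j^3 = u^3 is a perfect cube, so E-series; the 4-jet and mu = 7 give E_7. Both have type E_7, hence right-equivalent.

Yes.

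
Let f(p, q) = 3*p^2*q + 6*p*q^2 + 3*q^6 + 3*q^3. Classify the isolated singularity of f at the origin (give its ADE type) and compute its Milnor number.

The Hessian of f at 0 has rank 0. Corank 2; j^3 = 3*q*(p + q)^2 has shape L^2 M (L != M), so D-series; mu = 7 gives D_7.

Type D_{7}, Milnor number mu = 7.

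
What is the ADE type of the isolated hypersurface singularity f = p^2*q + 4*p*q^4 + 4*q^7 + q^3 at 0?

D4

The Hessian of f at 0 is [[0, 0], [0, 0]] with rank 0, so corank 2. A Groebner basis of the Jacobian ideal J(f) in C{p,q} is {q^3, p^2 + 3*q^2, p*q}; counting standard monomials gives mu = 4. Corank 2; j^3 = q*(p^2 + q^2) splits into three distinct lines over C (the quadratic factor has nonzero discriminant), so D_4.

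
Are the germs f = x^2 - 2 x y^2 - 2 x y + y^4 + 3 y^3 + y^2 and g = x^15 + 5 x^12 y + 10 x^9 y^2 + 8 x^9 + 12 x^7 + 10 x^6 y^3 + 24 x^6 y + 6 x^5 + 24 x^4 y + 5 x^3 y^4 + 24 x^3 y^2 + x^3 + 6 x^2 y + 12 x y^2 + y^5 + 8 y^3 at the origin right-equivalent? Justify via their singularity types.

No.

The Hessian of f at 0 has rank 1. Corank 1: A-series; mu = 2 gives A_2. The Hessian of g at 0 has rank 0. Corank 2; j^3 = (x + 2*y)^3 is a perfect cube, so E-series; the 5-jet and mu = 8 give E_8. f is A_2 but g is E_8, hence not right-equivalent.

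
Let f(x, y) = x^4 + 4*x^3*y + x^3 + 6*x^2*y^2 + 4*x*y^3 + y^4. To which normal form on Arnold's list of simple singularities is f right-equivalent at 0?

The Hessian of f at 0 is [[0, 0], [0, 0]] with rank 0, so corank 2. A Groebner basis of the Jacobian ideal J(f) in C{x,y} is {y^4, x*y^2 + y^3/3, x^2}; counting standard monomials gives mu = 6. Corank 2; j^3 = x^3 is a perfect cube, so E-series; the 4-jet and mu = 6 give E_6.

E_6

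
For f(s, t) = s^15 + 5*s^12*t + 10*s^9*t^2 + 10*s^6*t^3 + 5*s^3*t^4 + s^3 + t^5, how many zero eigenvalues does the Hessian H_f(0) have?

2

The Hessian at 0 is [[0, 0], [0, 0]] of rank 0; hence corank 2.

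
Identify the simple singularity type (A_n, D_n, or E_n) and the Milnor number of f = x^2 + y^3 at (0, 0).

Type A_{2}, Milnor number mu = 2.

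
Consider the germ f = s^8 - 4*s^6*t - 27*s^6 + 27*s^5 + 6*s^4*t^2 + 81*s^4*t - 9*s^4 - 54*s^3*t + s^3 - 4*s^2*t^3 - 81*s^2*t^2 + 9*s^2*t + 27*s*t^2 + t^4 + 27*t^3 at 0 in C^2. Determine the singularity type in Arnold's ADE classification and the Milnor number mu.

The Hessian of f at 0 has rank 0. Corank 2; j^3 = (s + 3*t)^3 is a perfect cube, so E-series; the 4-jet and mu = 6 give E_6.

Type E6, Milnor number mu = 6.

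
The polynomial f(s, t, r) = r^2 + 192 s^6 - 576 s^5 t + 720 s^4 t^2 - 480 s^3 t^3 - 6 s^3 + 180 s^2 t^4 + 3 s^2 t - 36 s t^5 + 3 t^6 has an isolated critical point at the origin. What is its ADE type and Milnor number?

Type D_{7}, Milnor number mu = 7.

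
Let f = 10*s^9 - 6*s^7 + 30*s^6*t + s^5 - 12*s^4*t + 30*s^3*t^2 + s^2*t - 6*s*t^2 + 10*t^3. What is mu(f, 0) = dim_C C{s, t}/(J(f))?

4

The Hessian of f at 0 is [[0, 0], [0, 0]] with rank 0, so corank 2. A Groebner basis of the Jacobian ideal J(f) in C{s,t} is {t^3, s^2 - 6*t^2, s*t - 3*t^2}; counting standard monomials gives mu = 4. Corank 2; j^3 = t*(s^2 - 6*s*t + 10*t^2) splits into three distinct lines over C (the quadratic factor has nonzero discriminant), so D_4.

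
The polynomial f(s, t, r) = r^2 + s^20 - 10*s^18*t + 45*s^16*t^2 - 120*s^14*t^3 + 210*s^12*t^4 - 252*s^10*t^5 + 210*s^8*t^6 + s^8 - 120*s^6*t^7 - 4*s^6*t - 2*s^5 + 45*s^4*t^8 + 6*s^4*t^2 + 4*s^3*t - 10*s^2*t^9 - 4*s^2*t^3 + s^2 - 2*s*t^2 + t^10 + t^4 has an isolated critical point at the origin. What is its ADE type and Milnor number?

The Hessian of f at 0 has rank 2. Corank 1: A-series; mu = 9 gives A_9.

Type A9, Milnor number mu = 9.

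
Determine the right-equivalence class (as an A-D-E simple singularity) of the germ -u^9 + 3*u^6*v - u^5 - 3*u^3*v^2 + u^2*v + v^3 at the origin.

D_4

The Hessian of f at 0 has rank 0. Corank 2; j^3 = v*(u^2 + v^2) splits into three distinct lines over C (the quadratic factor has nonzero discriminant), so D_4.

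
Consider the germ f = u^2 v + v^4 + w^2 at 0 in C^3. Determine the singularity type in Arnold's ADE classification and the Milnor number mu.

The Hessian of f at 0 has rank 1. Corank 2; j^3 = u^2*v has shape L^2 M (L != M), so D-series; mu = 5 gives D_5.

Type D_5, Milnor number mu = 5.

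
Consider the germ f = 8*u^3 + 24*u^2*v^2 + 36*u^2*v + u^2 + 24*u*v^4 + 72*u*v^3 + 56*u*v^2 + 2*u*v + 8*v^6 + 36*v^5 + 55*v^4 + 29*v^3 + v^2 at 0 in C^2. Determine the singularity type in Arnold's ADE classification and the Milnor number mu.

Type A2, Milnor number mu = 2.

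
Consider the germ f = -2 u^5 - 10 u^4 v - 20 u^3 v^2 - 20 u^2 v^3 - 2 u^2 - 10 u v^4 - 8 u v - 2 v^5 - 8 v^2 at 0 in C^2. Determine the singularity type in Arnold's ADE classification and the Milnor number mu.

Type A_{4}, Milnor number mu = 4.

The Hessian of f at 0 has rank 1. Corank 1: A-series; mu = 4 gives A_4.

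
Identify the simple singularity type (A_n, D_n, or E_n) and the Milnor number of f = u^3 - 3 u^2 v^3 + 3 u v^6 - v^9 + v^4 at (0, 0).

The Hessian of f at 0 has rank 0. Corank 2; j^3 = u^3 is a perfect cube, so E-series; the 4-jet and mu = 6 give E_6.

Type E_{6}, Milnor number mu = 6.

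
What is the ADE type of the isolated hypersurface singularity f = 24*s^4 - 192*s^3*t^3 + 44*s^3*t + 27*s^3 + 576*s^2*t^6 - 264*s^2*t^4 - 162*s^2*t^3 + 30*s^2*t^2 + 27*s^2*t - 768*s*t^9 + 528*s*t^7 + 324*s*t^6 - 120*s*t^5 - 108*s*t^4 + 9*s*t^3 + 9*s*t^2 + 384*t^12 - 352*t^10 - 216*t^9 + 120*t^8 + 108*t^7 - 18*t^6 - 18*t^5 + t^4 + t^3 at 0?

The Hessian of f at 0 has rank 0. Corank 2; j^3 = (3*s + t)^3 is a perfect cube, so E-series; the 4-jet and mu = 7 give E_7.

E_7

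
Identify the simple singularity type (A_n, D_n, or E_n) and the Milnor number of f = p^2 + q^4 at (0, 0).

Type A_3, Milnor number mu = 3.

The Hessian of f at 0 has rank 1. Corank 1: A-series; mu = 3 gives A_3.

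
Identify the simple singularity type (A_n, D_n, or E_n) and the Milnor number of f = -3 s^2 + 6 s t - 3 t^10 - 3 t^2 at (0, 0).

The Hessian of f at 0 has rank 1. Corank 1: A-series; mu = 9 gives A_9.

Type A_9, Milnor number mu = 9.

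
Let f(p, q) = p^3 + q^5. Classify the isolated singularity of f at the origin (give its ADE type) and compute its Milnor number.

Type E_8, Milnor number mu = 8.

The Hessian of f at 0 has rank 0. Corank 2; j^3 = p^3 is a perfect cube, so E-series; the 5-jet and mu = 8 give E_8.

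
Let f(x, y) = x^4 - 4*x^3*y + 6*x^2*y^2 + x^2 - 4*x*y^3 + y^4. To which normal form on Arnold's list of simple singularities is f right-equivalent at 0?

A3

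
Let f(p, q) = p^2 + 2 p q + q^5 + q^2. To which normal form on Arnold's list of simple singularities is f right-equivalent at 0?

The Hessian of f at 0 has rank 1. Corank 1: A-series; mu = 4 gives A_4.

A4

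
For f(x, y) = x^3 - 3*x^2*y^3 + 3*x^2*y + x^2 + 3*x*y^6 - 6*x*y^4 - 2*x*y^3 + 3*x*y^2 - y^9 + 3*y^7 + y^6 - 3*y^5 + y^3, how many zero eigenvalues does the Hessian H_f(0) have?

1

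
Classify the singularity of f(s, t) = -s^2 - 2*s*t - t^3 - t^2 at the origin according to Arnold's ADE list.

A2

The Hessian of f at 0 is [[-2, -2], [-2, -2]] with rank 1, so corank 1. A Groebner basis of the Jacobian ideal J(f) in C{s,t} is {t^2, s + t}; counting standard monomials gives mu = 2. Corank 1: A-series; mu = 2 gives A_2.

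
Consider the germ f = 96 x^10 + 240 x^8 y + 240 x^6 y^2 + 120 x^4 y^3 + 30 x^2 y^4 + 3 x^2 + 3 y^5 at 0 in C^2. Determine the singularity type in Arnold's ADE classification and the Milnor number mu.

The Hessian of f at 0 has rank 1. Corank 1: A-series; mu = 4 gives A_4.

Type A_{4}, Milnor number mu = 4.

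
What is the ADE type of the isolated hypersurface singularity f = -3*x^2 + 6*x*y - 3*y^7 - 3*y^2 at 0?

A_{6}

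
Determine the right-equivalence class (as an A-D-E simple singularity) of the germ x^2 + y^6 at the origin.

A_5

The Hessian of f at 0 has rank 1. Corank 1: A-series; mu = 5 gives A_5.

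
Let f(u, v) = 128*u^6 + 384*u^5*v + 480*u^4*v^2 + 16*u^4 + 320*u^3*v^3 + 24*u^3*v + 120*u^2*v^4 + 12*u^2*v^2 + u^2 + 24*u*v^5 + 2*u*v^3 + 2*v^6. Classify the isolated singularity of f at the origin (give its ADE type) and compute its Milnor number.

The Hessian of f at 0 is [[2, 0], [0, 0]] with rank 1, so corank 1. A Groebner basis of the Jacobian ideal J(f) in C{u,v} is {u*v^2, u + v^3, u^2}; counting standard monomials gives mu = 5. Corank 1: A-series; mu = 5 gives A_5.

Type A_5, Milnor number mu = 5.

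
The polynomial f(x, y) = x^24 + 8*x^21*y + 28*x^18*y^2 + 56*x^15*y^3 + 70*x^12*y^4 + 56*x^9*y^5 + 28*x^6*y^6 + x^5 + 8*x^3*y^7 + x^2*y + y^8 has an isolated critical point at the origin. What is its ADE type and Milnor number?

Type D_{9}, Milnor number mu = 9.

The Hessian of f at 0 is [[0, 0], [0, 0]] with rank 0, so corank 2. A Groebner basis of the Jacobian ideal J(f) in C{x,y} is {x^2/8 + y^7, x^3, x*y}; counting standard monomials gives mu = 9. Corank 2; j^3 = x^2*y has shape L^2 M (L != M), so D-series; mu = 9 gives D_9.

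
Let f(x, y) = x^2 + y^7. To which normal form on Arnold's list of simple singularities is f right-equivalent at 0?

The Hessian of f at 0 is [[2, 0], [0, 0]] with rank 1, so corank 1. A Groebner basis of the Jacobian ideal J(f) in C{x,y} is {y^6, x}; counting standard monomials gives mu = 6. Corank 1: A-series; mu = 6 gives A_6.

A6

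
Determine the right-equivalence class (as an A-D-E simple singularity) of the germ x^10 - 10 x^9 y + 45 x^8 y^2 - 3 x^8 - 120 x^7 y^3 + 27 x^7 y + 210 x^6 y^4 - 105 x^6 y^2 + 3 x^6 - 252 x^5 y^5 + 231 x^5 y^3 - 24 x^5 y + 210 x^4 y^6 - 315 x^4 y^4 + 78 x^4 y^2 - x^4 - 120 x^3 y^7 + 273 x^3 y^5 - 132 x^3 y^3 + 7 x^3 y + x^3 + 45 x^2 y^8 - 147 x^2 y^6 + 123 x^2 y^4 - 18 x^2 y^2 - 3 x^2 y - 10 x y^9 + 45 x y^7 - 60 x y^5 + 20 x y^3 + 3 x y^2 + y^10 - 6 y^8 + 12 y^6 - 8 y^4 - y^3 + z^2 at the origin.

E7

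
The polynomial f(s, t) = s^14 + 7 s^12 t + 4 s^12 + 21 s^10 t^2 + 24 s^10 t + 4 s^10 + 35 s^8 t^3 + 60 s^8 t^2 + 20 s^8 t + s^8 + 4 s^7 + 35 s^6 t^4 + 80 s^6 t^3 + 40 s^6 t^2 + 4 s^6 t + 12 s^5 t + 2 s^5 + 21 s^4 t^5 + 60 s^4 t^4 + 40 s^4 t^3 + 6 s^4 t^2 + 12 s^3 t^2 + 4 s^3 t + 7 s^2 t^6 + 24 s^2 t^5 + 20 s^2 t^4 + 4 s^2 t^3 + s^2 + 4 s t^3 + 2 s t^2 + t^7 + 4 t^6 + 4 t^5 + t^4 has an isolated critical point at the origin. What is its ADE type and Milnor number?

Type A_6, Milnor number mu = 6.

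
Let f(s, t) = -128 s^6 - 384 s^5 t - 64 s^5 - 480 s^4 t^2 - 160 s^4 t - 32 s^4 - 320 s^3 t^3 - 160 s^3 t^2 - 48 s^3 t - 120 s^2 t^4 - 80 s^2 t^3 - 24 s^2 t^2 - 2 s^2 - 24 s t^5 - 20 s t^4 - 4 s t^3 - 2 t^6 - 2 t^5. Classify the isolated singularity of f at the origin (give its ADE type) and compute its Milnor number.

Type A_4, Milnor number mu = 4.

The Hessian of f at 0 is [[-4, 0], [0, 0]] with rank 1, so corank 1. A Groebner basis of the Jacobian ideal J(f) in C{s,t} is {s + t^3, s^2, s*t}; counting standard monomials gives mu = 4. Corank 1: A-series; mu = 4 gives A_4.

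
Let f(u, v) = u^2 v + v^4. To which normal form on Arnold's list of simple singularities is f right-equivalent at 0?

The Hessian of f at 0 has rank 0. Corank 2; j^3 = u^2*v has shape L^2 M (L != M), so D-series; mu = 5 gives D_5.

D5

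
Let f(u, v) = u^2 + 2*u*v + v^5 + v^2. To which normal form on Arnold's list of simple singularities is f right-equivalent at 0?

The Hessian of f at 0 is [[2, 2], [2, 2]] with rank 1, so corank 1. A Groebner basis of the Jacobian ideal J(f) in C{u,v} is {v^4, u + v}; counting standard monomials gives mu = 4. Corank 1: A-series; mu = 4 gives A_4.

A_4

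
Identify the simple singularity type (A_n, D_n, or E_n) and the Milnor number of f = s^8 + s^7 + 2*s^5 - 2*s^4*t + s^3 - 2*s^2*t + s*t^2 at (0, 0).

The Hessian of f at 0 has rank 0. Corank 2; j^3 = s*(s - t)^2 has shape L^2 M (L != M), so D-series; mu = 9 gives D_9.

Type D9, Milnor number mu = 9.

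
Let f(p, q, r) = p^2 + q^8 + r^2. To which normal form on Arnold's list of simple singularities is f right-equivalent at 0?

A7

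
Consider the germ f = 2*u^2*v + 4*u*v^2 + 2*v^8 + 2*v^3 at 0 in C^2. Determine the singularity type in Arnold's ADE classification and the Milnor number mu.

Type D_9, Milnor number mu = 9.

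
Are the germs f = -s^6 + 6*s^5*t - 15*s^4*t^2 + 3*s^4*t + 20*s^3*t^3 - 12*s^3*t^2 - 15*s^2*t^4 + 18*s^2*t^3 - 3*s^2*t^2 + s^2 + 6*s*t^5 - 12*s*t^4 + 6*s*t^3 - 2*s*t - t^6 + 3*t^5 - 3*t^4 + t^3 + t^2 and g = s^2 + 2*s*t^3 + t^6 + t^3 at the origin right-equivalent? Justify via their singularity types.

Yes.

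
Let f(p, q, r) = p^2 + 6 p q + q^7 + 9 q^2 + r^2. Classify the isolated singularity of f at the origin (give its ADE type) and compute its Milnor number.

The Hessian of f at 0 has rank 2. Corank 1: A-series; mu = 6 gives A_6.

Type A_6, Milnor number mu = 6.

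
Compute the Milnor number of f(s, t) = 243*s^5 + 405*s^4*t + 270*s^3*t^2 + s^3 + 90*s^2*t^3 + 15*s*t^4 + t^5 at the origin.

8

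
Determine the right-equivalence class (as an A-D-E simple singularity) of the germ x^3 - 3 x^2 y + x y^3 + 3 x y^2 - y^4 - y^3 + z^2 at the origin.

E7

The Hessian of f at 0 has rank 1. Corank 2; j^3 = (x - y)^3 is a perfect cube, so E-series; the 4-jet and mu = 7 give E_7.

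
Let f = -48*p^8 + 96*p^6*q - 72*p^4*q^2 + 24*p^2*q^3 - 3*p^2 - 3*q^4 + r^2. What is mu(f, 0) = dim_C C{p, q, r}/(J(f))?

3

The Hessian of f at 0 has rank 2. Corank 1: A-series; mu = 3 gives A_3.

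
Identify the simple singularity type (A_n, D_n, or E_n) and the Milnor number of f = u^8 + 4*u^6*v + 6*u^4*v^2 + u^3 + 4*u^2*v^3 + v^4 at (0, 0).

The Hessian of f at 0 has rank 0. Corank 2; j^3 = u^3 is a perfect cube, so E-series; the 4-jet and mu = 6 give E_6.

Type E_{6}, Milnor number mu = 6.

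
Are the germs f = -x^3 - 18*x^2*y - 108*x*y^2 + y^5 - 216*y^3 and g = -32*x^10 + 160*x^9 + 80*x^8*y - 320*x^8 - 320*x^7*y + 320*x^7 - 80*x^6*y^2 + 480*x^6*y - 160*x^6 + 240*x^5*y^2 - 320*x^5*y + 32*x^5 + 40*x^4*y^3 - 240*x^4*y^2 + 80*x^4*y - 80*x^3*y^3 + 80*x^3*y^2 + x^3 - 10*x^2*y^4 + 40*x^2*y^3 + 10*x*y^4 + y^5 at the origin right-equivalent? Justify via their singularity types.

Yes.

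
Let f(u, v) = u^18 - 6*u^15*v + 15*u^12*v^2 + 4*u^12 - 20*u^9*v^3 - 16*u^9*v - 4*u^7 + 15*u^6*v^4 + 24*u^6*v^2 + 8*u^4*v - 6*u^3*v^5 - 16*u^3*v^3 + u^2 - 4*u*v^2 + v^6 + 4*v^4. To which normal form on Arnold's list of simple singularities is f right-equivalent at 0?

A5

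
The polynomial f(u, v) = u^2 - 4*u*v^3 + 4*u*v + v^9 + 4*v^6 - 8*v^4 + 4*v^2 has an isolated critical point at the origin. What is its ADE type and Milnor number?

The Hessian of f at 0 is [[2, 4], [4, 8]] with rank 1, so corank 1. A Groebner basis of the Jacobian ideal J(f) in C{u,v} is {u^2*v^2 + 2*u^2 + 6*u*v + 4*v^2, u^3 + 6*u^2*v + 12*u*v^2 + 4*u + 8*v, -u/2 + v^3 - v}; counting standard monomials gives mu = 8. Corank 1: A-series; mu = 8 gives A_8.

Type A_8, Milnor number mu = 8.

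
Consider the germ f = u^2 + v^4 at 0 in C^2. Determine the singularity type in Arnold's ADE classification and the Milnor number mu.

The Hessian of f at 0 is [[2, 0], [0, 0]] with rank 1, so corank 1. A Groebner basis of the Jacobian ideal J(f) in C{u,v} is {v^3, u}; counting standard monomials gives mu = 3. Corank 1: A-series; mu = 3 gives A_3.

Type A_{3}, Milnor number mu = 3.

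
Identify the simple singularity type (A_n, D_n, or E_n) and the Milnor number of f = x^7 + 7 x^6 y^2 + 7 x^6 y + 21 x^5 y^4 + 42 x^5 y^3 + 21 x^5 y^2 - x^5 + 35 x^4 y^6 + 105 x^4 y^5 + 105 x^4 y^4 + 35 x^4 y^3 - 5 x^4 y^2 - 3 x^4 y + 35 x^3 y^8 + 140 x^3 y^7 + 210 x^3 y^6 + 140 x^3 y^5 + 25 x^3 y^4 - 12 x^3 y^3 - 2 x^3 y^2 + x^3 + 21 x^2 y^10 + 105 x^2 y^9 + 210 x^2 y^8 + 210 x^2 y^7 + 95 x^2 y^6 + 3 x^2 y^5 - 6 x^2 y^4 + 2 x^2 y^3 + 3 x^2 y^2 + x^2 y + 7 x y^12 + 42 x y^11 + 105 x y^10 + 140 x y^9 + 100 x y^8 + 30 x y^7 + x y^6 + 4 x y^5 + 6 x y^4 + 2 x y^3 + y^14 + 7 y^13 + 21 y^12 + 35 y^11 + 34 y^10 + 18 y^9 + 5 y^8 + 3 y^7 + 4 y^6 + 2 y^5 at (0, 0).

Type D_6, Milnor number mu = 6.

The Hessian of f at 0 has rank 0. Corank 2; j^3 = x^2*(x + y) has shape L^2 M (L != M), so D-series; mu = 6 gives D_6.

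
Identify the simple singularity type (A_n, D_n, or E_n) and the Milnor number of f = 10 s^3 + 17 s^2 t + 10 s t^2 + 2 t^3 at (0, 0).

Type D4, Milnor number mu = 4.

The Hessian of f at 0 has rank 0. Corank 2; j^3 = (2*s + t)*(5*s^2 + 6*s*t + 2*t^2) splits into three distinct lines over C (the quadratic factor has nonzero discriminant), so D_4.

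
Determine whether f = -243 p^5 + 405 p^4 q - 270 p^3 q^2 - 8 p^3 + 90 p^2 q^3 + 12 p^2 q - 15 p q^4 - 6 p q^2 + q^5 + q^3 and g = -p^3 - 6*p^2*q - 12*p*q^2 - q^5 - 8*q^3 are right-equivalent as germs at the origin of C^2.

Yes.

The Hessian of f at 0 has rank 0. Corank 2; j^3 = -(2*p - q)^3 is a perfect cube, so E-series; the 5-jet and mu = 8 give E_8. The Hessian of g at 0 has rank 0. Corank 2; j^3 = -(p + 2*q)^3 is a perfect cube, so E-series; the 5-jet and mu = 8 give E_8. Both have type E_8, hence right-equivalent.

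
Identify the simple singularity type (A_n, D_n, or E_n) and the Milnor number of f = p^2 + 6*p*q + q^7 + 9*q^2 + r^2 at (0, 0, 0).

Type A_6, Milnor number mu = 6.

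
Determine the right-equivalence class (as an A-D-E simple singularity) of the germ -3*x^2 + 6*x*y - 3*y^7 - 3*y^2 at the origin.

A_6

The Hessian of f at 0 has rank 1. Corank 1: A-series; mu = 6 gives A_6.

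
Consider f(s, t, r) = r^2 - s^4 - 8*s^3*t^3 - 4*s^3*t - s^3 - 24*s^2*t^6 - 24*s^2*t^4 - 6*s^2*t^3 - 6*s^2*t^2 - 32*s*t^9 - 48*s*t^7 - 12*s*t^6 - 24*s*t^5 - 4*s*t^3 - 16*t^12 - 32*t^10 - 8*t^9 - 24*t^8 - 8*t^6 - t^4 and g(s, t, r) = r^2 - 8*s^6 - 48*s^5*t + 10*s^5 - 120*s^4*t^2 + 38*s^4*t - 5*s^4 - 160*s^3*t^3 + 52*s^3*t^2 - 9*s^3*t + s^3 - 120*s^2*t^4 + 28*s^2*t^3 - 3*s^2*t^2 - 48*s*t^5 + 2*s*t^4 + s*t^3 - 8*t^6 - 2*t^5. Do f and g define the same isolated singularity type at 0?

The Hessian of f at 0 is [[0, 0, 0], [0, 0, 0], [0, 0, 2]] with rank 1, so corank 2. A Groebner basis of the Jacobian ideal J(f) in C{s,t,r} is {t^4, s*t^2 + t^3/3, s^2, r}; counting standard monomials gives mu = 6. Corank 2; j^3 = -s^3 is a perfect cube, so E-series; the 4-jet and mu = 6 give E_6. The Hessian of g at 0 is [[0, 0, 0], [0, 0, 0], [0, 0, 2]] with rank 1, so corank 2. A Groebner basis of the Jacobian ideal J(g) in C{s,t,r} is {-3*s^2/5 + t^4 - t^3/5, s^3, s^2*t + s^2/5 + t^3/15, -8*s^2/5 + s*t^2 - 8*t^3/15, r}; counting standard monomials gives mu = 7. Corank 2; j^3 = s^3 is a perfect cube, so E-series; the 4-jet and mu = 7 give E_7. f is E_6 but g is E_7, hence not right-equivalent.

No.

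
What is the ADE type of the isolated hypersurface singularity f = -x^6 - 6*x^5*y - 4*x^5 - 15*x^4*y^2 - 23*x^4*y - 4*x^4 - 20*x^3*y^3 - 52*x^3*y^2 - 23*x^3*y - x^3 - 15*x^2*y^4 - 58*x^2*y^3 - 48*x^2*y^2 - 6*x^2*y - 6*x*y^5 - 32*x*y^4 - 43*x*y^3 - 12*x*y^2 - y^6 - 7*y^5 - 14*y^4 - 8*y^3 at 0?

E_7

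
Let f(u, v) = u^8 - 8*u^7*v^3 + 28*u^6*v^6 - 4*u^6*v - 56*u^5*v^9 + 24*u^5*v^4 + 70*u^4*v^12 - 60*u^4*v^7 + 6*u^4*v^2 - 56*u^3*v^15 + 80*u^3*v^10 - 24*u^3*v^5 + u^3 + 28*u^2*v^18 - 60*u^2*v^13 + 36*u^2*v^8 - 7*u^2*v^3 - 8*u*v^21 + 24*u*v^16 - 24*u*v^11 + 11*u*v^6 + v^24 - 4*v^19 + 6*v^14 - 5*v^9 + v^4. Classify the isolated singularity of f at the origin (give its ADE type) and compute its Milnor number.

Type E6, Milnor number mu = 6.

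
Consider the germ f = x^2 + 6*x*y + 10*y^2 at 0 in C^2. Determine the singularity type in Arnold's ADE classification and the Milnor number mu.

Type A_{1}, Milnor number mu = 1.

The Hessian of f at 0 has rank 2. Corank 0: nondegenerate Morse point, so A_1.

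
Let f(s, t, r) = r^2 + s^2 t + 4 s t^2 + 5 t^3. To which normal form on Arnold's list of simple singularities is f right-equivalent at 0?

The Hessian of f at 0 has rank 1. Corank 2; j^3 = t*(s^2 + 4*s*t + 5*t^2) splits into three distinct lines over C (the quadratic factor has nonzero discriminant), so D_4.

D4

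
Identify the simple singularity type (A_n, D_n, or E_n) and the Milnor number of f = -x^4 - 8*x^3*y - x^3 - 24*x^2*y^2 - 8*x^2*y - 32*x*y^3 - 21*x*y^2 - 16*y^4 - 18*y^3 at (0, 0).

Type D_5, Milnor number mu = 5.

The Hessian of f at 0 is [[0, 0], [0, 0]] with rank 0, so corank 2. A Groebner basis of the Jacobian ideal J(f) in C{x,y} is {x*y^2 + 3*x*y/4 + 9*y^2/4, -x*y/4 + y^3 - 3*y^2/4, x^2 + 5*x*y + 6*y^2}; counting standard monomials gives mu = 5. Corank 2; j^3 = -(x + 2*y)*(x + 3*y)^2 has shape L^2 M (L != M), so D-series; mu = 5 gives D_5.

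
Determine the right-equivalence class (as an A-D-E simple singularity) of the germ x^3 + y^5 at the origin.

The Hessian of f at 0 has rank 0. Corank 2; j^3 = x^3 is a perfect cube, so E-series; the 5-jet and mu = 8 give E_8.

E_{8}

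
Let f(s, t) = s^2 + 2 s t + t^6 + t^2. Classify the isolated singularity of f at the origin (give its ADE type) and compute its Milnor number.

Type A5, Milnor number mu = 5.

The Hessian of f at 0 has rank 1. Corank 1: A-series; mu = 5 gives A_5.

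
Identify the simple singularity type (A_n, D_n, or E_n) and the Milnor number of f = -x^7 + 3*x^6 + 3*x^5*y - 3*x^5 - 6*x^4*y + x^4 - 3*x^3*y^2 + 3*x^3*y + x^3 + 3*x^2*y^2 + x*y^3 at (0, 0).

Type E_7, Milnor number mu = 7.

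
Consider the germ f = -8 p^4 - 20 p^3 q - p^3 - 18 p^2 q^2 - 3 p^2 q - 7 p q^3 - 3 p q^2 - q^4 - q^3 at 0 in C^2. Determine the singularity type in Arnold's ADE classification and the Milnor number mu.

Type E_{7}, Milnor number mu = 7.

The Hessian of f at 0 has rank 0. Corank 2; j^3 = -(p + q)^3 is a perfect cube, so E-series; the 4-jet and mu = 7 give E_7.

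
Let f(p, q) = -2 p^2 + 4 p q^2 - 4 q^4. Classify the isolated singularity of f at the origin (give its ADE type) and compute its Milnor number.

The Hessian of f at 0 is [[-4, 0], [0, 0]] with rank 1, so corank 1. A Groebner basis of the Jacobian ideal J(f) in C{p,q} is {p^2, p*q, -p + q^2}; counting standard monomials gives mu = 3. Corank 1: A-series; mu = 3 gives A_3.

Type A_3, Milnor number mu = 3.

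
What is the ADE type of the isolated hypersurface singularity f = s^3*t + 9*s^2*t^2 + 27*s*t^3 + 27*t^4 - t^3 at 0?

The Hessian of f at 0 has rank 0. Corank 2; j^3 = -t^3 is a perfect cube, so E-series; the 4-jet and mu = 7 give E_7.

E7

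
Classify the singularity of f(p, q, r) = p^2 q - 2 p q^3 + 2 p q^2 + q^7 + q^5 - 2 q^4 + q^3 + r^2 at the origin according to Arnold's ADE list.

D8

The Hessian of f at 0 is [[0, 0, 0], [0, 0, 0], [0, 0, 2]] with rank 1, so corank 2. A Groebner basis of the Jacobian ideal J(f) in C{p,q,r} is {p^2*q^2 + 2*p^2*q + p^2/7 + 20*p*q^2/7 + 8*p*q/7 + q^2, p^3 + 3*p^2*q + p^2/7 + 20*p*q^2/7 + 8*p*q/7 + q^2, -p*q + q^3 - q^2, r}; counting standard monomials gives mu = 8. Corank 2; j^3 = q*(p + q)^2 has shape L^2 M (L != M), so D-series; mu = 8 gives D_8.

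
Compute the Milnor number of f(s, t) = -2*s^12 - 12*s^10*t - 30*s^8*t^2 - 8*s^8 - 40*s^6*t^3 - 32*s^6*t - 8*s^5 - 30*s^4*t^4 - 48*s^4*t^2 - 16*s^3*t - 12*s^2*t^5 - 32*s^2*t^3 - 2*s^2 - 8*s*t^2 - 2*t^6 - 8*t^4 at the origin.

The Hessian of f at 0 is [[-4, 0], [0, 0]] with rank 1, so corank 1. A Groebner basis of the Jacobian ideal J(f) in C{s,t} is {s^3, s^2*t, s/2 + t^2}; counting standard monomials gives mu = 5. Corank 1: A-series; mu = 5 gives A_5.

5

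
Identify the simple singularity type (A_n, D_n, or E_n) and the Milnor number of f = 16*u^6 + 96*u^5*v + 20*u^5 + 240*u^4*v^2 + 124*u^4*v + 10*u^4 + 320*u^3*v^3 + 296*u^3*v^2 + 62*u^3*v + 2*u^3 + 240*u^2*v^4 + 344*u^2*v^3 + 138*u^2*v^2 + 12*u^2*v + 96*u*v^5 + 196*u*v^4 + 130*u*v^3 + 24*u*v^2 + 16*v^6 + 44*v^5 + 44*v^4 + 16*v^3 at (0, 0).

Type E_{7}, Milnor number mu = 7.

The Hessian of f at 0 has rank 0. Corank 2; j^3 = 2*(u + 2*v)^3 is a perfect cube, so E-series; the 4-jet and mu = 7 give E_7.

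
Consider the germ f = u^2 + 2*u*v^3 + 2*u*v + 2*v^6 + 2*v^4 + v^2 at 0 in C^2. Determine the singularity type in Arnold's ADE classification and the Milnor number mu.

Type A_{5}, Milnor number mu = 5.

The Hessian of f at 0 has rank 1. Corank 1: A-series; mu = 5 gives A_5.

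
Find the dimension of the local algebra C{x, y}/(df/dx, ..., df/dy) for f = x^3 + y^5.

8

The Hessian of f at 0 is [[0, 0], [0, 0]] with rank 0, so corank 2. A Groebner basis of the Jacobian ideal J(f) in C{x,y} is {y^4, x^2}; counting standard monomials gives mu = 8. Corank 2; j^3 = x^3 is a perfect cube, so E-series; the 5-jet and mu = 8 give E_8.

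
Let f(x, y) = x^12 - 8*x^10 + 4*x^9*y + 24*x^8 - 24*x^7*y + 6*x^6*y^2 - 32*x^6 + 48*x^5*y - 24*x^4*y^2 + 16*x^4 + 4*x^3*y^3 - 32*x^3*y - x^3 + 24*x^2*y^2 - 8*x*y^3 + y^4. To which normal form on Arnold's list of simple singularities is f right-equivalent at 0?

E_{6}

The Hessian of f at 0 is [[0, 0], [0, 0]] with rank 0, so corank 2. A Groebner basis of the Jacobian ideal J(f) in C{x,y} is {y^4, x*y^2 - y^3/6, x^2}; counting standard monomials gives mu = 6. Corank 2; j^3 = -x^3 is a perfect cube, so E-series; the 4-jet and mu = 6 give E_6.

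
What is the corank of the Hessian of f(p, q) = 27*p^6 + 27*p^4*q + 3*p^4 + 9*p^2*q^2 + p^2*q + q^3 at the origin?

Hessian at 0 has rank 0.

2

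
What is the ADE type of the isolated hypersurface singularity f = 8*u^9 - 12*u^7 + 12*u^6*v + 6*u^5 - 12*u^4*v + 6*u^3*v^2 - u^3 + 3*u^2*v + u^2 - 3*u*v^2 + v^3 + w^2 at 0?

A2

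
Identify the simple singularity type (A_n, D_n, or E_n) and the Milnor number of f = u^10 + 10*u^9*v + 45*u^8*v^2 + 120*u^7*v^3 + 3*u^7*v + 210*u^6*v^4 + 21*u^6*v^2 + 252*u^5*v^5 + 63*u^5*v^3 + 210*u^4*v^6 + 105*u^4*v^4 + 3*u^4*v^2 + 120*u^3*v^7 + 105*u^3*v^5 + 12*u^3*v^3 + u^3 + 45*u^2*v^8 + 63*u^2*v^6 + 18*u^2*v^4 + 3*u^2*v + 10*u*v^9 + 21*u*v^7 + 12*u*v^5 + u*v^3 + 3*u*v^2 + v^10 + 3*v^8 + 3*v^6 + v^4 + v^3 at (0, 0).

Type E_7, Milnor number mu = 7.

The Hessian of f at 0 is [[0, 0], [0, 0]] with rank 0, so corank 2. A Groebner basis of the Jacobian ideal J(f) in C{u,v} is {u^3 + 3*u^2*v + 6*u^2 + 12*u*v + 6*v^2, -3*u^2 + u*v^2 - 6*u*v - 3*v^2, 3*u^2 + 6*u*v + v^3 + 3*v^2}; counting standard monomials gives mu = 7. Corank 2; j^3 = (u + v)^3 is a perfect cube, so E-series; the 4-jet and mu = 7 give E_7.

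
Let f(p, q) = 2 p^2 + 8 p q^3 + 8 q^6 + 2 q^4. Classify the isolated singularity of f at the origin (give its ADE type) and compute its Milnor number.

The Hessian of f at 0 has rank 1. Corank 1: A-series; mu = 3 gives A_3.

Type A_3, Milnor number mu = 3.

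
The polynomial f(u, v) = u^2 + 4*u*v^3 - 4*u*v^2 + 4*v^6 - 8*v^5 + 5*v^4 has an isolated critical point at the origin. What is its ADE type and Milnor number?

The Hessian of f at 0 has rank 1. Corank 1: A-series; mu = 3 gives A_3.

Type A3, Milnor number mu = 3.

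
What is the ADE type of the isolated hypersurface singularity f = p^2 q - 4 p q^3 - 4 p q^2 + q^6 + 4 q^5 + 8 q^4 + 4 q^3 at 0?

D_{7}

The Hessian of f at 0 has rank 0. Corank 2; j^3 = q*(p - 2*q)^2 has shape L^2 M (L != M), so D-series; mu = 7 gives D_7.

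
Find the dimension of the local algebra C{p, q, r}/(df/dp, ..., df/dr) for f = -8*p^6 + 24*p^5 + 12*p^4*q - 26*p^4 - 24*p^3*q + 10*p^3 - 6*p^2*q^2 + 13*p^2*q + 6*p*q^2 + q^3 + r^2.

4

The Hessian of f at 0 is [[0, 0, 0], [0, 0, 0], [0, 0, 2]] with rank 1, so corank 2. A Groebner basis of the Jacobian ideal J(f) in C{p,q,r} is {q^3, p^2 - 3*q^2/11, p*q + 6*q^2/11, r}; counting standard monomials gives mu = 4. Corank 2; j^3 = (2*p + q)*(5*p^2 + 4*p*q + q^2) splits into three distinct lines over C (the quadratic factor has nonzero discriminant), so D_4.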